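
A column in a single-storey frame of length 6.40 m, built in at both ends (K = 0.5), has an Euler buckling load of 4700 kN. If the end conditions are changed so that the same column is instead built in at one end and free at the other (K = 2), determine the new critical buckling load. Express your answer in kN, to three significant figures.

P_cr ≈ 294 kN

P_cr ∝ 1/K², so P_cr,new = P_cr,old × (K_old/K_new)² = 4700 × (0.5/2)²
= 4700 × 0.06250 = 294 kN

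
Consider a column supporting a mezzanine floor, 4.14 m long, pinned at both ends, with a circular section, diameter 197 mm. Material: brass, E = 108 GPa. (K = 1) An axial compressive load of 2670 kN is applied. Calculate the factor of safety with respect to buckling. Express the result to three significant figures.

I = πd⁴/64 = π×197⁴/64 = 7.393×10^7 mm⁴
I = 7.393×10^7 mm⁴ = 7.393×10^-5 m⁴
Effective length L_e = K·L = 1 × 4.14 = 4.140 m
P_cr = π²EI / L_e² = π² × 108×10⁹ × 7.393×10^-5 / 4.140² = 4.598×10^6 N
Factor of safety n = P_cr / P = 4597.9 / 2670 = 1.72

n ≈ 1.72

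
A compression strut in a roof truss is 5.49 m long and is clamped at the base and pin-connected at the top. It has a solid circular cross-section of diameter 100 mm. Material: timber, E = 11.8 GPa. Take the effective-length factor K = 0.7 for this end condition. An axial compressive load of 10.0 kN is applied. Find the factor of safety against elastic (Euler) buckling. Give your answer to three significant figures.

I = πd⁴/64 = π×100⁴/64 = 4.909×10^6 mm⁴
I = 4.909×10^6 mm⁴ = 4.909×10^-6 m⁴
Effective length L_e = K·L = 0.7 × 5.49 = 3.843 m
P_cr = π²EI / L_e² = π² × 11.8×10⁹ × 4.909×10^-6 / 3.843² = 3.871×10^4 N
Factor of safety n = P_cr / P = 38.709 / 10.0 = 3.87

n ≈ 3.87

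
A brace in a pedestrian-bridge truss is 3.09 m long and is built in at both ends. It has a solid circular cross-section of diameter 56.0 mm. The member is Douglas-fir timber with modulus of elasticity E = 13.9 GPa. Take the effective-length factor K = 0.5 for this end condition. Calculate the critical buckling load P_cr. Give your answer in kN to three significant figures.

P_cr ≈ 27.7 kN

I = πd⁴/64 = π×56.0⁴/64 = 4.827×10^5 mm⁴
I = 4.827×10^5 mm⁴ = 4.827×10^-7 m⁴
Effective length L_e = K·L = 0.5 × 3.09 = 1.545 m
P_cr = π²EI / L_e² = π² × 13.9×10⁹ × 4.827×10^-7 / 1.545² = 2.774×10^4 N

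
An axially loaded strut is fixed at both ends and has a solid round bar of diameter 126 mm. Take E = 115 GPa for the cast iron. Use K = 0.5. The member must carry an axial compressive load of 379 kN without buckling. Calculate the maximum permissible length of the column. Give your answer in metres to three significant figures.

I = πd⁴/64 = π×126⁴/64 = 1.237×10^7 mm⁴
I = 1.237×10^-5 m⁴
At the buckling limit P_cr = P = 3.790×10^5 N
From P_cr = π²EI/(K·L)²:  L = (1/K)·√(π²EI/P_cr) = (1/0.5)·√(π²×1.15×10^11×1.237×10^-5/3.790×10^5)
L = 12.2 m

L_max ≈ 12.2 m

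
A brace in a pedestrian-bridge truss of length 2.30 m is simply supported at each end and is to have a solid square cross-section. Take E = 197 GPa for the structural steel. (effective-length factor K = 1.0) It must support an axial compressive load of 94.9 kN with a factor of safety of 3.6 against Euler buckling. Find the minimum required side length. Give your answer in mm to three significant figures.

Required P_cr = n·P = 3.6 × 94.9 = 341.6 kN
L_e = K·L = 1 × 2.30 = 2.300 m
Required I = P_cr·L_e²/(π²E) = 3.416×10^5 × 2.300² / (π² × 1.97×10^11) = 9.295×10^-7 m⁴
I_req = 9.295×10^5 mm⁴
Solid square: I = a⁴/12  ⇒  a = (12I)^(1/4) = (12×9.295×10^5)^(1/4) = 57.8 mm

a ≈ 57.8 mm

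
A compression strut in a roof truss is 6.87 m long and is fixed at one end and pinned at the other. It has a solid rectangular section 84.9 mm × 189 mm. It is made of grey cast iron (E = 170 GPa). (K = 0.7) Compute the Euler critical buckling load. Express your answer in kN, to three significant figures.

P_cr ≈ 699 kN

Buckling occurs about the weak axis: I_min = h·b³/12 with b = 84.9 mm (the shorter side).
I_min = 189×84.9³/12 = 9.638×10^6 mm⁴
I = 9.638×10^6 mm⁴ = 9.638×10^-6 m⁴
Effective length L_e = K·L = 0.7 × 6.87 = 4.809 m
P_cr = π²EI / L_e² = π² × 170×10⁹ × 9.638×10^-6 / 4.809² = 6.993×10^5 N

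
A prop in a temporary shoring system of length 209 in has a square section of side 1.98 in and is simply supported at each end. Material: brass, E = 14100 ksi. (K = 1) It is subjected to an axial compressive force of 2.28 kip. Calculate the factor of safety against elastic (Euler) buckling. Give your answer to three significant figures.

I = a⁴/12 = 1.98⁴/12 = 1.281 in⁴
Effective length L_e = K·L = 1 × 209 = 209.0 in
P_cr = π²EI / L_e² = π² × 14100×10³ × 1.281 / 209.0² = 4.080×10^3 lb
Factor of safety n = P_cr / P = 4.0804 / 2.28 = 1.79

n ≈ 1.79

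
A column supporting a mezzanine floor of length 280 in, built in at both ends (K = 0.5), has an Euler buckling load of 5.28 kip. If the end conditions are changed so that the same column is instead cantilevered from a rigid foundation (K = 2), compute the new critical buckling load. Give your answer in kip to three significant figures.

P_cr ∝ 1/K², so P_cr,new = P_cr,old × (K_old/K_new)² = 5.28 × (0.5/2)²
= 5.28 × 0.06250 = 0.330 kip

P_cr ≈ 0.330 kip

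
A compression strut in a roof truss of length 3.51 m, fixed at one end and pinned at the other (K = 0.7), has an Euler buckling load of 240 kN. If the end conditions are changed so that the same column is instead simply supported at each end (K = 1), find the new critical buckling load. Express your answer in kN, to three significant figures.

P_cr ∝ 1/K², so P_cr,new = P_cr,old × (K_old/K_new)² = 240 × (0.7/1)²
= 240 × 0.4900 = 118 kN

P_cr ≈ 118 kN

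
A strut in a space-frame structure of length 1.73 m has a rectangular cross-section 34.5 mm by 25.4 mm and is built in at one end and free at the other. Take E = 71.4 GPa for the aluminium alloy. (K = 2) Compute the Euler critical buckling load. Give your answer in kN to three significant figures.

P_cr ≈ 2.77 kN

Buckling occurs about the weak axis: I_min = h·b³/12 with b = 25.4 mm (the shorter side).
I_min = 34.5×25.4³/12 = 4.711×10^4 mm⁴
I = 4.711×10^4 mm⁴ = 4.711×10^-8 m⁴
Effective length L_e = K·L = 2 × 1.73 = 3.460 m
P_cr = π²EI / L_e² = π² × 71.4×10⁹ × 4.711×10^-8 / 3.460² = 2.773×10^3 N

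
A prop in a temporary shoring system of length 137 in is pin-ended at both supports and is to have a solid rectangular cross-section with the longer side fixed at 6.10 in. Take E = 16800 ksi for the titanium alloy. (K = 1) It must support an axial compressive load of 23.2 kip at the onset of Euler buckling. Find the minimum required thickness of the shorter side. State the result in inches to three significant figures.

b ≈ 1.73 in

L_e = K·L = 1 × 137 = 137.0 in
Required I = P_cr·L_e²/(π²E) = 2.320×10^4 × 137.0² / (π² × 1.68×10^7) = 2.626 in⁴
Rectangle, weak axis: I_min = h·b³/12 with h = 6.10 in fixed  ⇒  b = (12I/h)^(1/3) = 1.73 in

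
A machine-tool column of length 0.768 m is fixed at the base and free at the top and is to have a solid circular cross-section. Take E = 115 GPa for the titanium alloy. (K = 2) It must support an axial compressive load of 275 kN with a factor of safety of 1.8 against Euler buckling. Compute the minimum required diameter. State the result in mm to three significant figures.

Required P_cr = n·P = 1.8 × 275 = 495.0 kN
L_e = K·L = 2 × 0.768 = 1.536 m
Required I = P_cr·L_e²/(π²E) = 4.950×10^5 × 1.536² / (π² × 1.15×10^11) = 1.029×10^-6 m⁴
I_req = 1.029×10^6 mm⁴
Solid circle: I = πd⁴/64  ⇒  d = (64I/π)^(1/4) = (64×1.029×10^6/π)^(1/4) = 67.7 mm

d ≈ 67.7 mm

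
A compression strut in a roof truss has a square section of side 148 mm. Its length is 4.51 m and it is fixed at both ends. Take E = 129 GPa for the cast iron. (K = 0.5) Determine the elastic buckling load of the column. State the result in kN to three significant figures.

I = a⁴/12 = 148⁴/12 = 3.998×10^7 mm⁴
I = 3.998×10^7 mm⁴ = 3.998×10^-5 m⁴
Effective length L_e = K·L = 0.5 × 4.51 = 2.255 m
P_cr = π²EI / L_e² = π² × 129×10⁹ × 3.998×10^-5 / 2.255² = 1.001×10^7 N

P_cr ≈ 10000 kN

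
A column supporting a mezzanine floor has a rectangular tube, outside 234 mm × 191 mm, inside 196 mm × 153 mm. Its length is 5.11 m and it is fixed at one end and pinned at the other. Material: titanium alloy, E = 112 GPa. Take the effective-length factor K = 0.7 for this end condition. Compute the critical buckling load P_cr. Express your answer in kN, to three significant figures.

Weak-axis I_min = (h_o·b_o³ − h_i·b_i³)/12 with b_o = 191, b_i = 153.0 mm (shorter outer/inner sides).
I_min = (234×191³ − 196.0×153.0³)/12 = 7.737×10^7 mm⁴
I = 7.737×10^7 mm⁴ = 7.737×10^-5 m⁴
Effective length L_e = K·L = 0.7 × 5.11 = 3.577 m
P_cr = π²EI / L_e² = π² × 112×10⁹ × 7.737×10^-5 / 3.577² = 6.685×10^6 N

P_cr ≈ 6680 kN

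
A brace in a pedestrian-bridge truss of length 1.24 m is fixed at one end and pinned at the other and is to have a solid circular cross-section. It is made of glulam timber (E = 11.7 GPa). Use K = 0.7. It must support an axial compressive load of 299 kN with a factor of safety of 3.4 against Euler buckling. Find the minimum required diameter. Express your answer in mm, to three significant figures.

d ≈ 108 mm

Required P_cr = n·P = 3.4 × 299 = 1017 kN
L_e = K·L = 0.7 × 1.24 = 0.8680 m
Required I = P_cr·L_e²/(π²E) = 1.017×10^6 × 0.8680² / (π² × 1.17×10^10) = 6.633×10^-6 m⁴
I_req = 6.633×10^6 mm⁴
Solid circle: I = πd⁴/64  ⇒  d = (64I/π)^(1/4) = (64×6.633×10^6/π)^(1/4) = 108 mm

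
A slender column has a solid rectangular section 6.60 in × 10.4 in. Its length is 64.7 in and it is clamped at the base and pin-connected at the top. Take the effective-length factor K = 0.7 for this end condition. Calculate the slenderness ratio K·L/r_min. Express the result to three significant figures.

For a rectangle r_min = b/√12 = 6.60/√12 = 1.905 in
L_e = K·L = 0.7 × 64.7 = 45.29 in
λ = L_e / r_min = 45.290 / 1.905 = 23.8

λ ≈ 23.8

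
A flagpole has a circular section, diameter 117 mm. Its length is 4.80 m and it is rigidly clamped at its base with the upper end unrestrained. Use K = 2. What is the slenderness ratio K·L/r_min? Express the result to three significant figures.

λ ≈ 328

For a solid circle r = d/4 = 117/4 = 29.25 mm
L_e = K·L = 2 × 4.80 m = 9.600 m = 9600.0 mm
λ = L_e / r_min = 9600.0 / 29.25 = 328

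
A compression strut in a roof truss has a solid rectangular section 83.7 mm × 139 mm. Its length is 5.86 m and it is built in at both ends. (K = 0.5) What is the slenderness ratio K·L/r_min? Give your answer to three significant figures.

For a rectangle r_min = b/√12 = 83.7/√12 = 24.16 mm
L_e = K·L = 0.5 × 5.86 m = 2.930 m = 2930.0 mm
λ = L_e / r_min = 2930.0 / 24.16 = 121

λ ≈ 121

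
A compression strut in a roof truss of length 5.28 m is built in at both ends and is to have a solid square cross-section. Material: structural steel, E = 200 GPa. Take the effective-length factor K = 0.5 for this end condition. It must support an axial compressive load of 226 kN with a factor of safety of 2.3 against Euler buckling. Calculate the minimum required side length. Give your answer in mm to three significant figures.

a ≈ 68.5 mm

Required P_cr = n·P = 2.3 × 226 = 519.8 kN
L_e = K·L = 0.5 × 5.28 = 2.640 m
Required I = P_cr·L_e²/(π²E) = 5.198×10^5 × 2.640² / (π² × 2.00×10^11) = 1.835×10^-6 m⁴
I_req = 1.835×10^6 mm⁴
Solid square: I = a⁴/12  ⇒  a = (12I)^(1/4) = (12×1.835×10^6)^(1/4) = 68.5 mm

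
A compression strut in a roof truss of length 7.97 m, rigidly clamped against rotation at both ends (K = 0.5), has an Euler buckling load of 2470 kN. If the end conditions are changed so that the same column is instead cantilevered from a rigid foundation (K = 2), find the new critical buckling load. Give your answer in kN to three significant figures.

P_cr ∝ 1/K², so P_cr,new = P_cr,old × (K_old/K_new)² = 2470 × (0.5/2)²
= 2470 × 0.06250 = 154 kN

P_cr ≈ 154 kN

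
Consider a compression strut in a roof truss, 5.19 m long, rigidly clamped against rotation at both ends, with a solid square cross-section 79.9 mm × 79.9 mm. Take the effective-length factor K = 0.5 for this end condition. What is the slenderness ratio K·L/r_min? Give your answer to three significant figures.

I = a⁴/12 = 79.9⁴/12 = 3.396×10^6 mm⁴
A = 6.384×10^3 mm²;  r_min = √(I/A) = √(3.396×10^6/6.384×10^3) = 23.07 mm
L_e = K·L = 0.5 × 5.19 m = 2.595 m = 2595.0 mm
λ = L_e / r_min = 2595.0 / 23.07 = 113

λ ≈ 113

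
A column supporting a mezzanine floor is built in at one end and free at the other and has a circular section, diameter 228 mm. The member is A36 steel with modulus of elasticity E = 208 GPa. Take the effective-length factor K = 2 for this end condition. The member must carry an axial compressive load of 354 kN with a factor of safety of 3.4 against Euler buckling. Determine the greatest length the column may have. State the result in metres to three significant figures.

I = πd⁴/64 = π×228⁴/64 = 1.327×10^8 mm⁴
I = 1.327×10^-4 m⁴
Required critical load P_cr = n·P = 3.4 × 354 = 1204 kN = 1.204×10^6 N
From P_cr = π²EI/(K·L)²:  L = (1/K)·√(π²EI/P_cr) = (1/2)·√(π²×2.08×10^11×1.327×10^-4/1.204×10^6)
L = 7.52 m

L_max ≈ 7.52 m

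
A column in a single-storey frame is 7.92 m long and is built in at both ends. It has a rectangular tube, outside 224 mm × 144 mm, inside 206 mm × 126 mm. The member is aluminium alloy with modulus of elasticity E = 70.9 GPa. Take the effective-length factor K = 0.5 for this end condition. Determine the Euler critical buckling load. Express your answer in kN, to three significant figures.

Weak-axis I_min = (h_o·b_o³ − h_i·b_i³)/12 with b_o = 144, b_i = 126.0 mm (shorter outer/inner sides).
I_min = (224×144³ − 206.0×126.0³)/12 = 2.140×10^7 mm⁴
I = 2.140×10^7 mm⁴ = 2.140×10^-5 m⁴
Effective length L_e = K·L = 0.5 × 7.92 = 3.960 m
P_cr = π²EI / L_e² = π² × 70.9×10⁹ × 2.140×10^-5 / 3.960² = 9.549×10^5 N

P_cr ≈ 955 kN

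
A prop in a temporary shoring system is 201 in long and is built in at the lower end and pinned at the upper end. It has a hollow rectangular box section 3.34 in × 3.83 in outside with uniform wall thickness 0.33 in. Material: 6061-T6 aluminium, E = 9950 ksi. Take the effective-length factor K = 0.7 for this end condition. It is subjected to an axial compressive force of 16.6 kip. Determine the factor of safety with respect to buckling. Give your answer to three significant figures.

Inner dimensions: h_i = 3.83 − 2×0.33 = 3.170 in, b_i = 3.34 − 2×0.33 = 2.680 in
Weak-axis I_min = (h_o·b_o³ − h_i·b_i³)/12 with b_o = 3.34, b_i = 2.680 in (shorter outer/inner sides).
I_min = (3.83×3.34³ − 3.170×2.680³)/12 = 6.807 in⁴
Effective length L_e = K·L = 0.7 × 201 = 140.7 in
P_cr = π²EI / L_e² = π² × 9950×10³ × 6.807 / 140.7² = 3.377×10^4 lb
Factor of safety n = P_cr / P = 33.768 / 16.6 = 2.03

n ≈ 2.03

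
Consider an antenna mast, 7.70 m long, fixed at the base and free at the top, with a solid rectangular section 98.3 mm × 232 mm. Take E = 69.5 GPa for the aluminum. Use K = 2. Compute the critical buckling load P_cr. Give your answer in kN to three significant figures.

Buckling occurs about the weak axis: I_min = h·b³/12 with b = 98.3 mm (the shorter side).
I_min = 232×98.3³/12 = 1.836×10^7 mm⁴
I = 1.836×10^7 mm⁴ = 1.836×10^-5 m⁴
Effective length L_e = K·L = 2 × 7.70 = 15.40 m
P_cr = π²EI / L_e² = π² × 69.5×10⁹ × 1.836×10^-5 / 15.40² = 5.311×10^4 N

P_cr ≈ 53.1 kN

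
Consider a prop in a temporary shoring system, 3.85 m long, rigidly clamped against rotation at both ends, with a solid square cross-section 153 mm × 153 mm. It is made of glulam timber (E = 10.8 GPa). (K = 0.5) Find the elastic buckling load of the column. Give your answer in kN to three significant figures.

I = a⁴/12 = 153⁴/12 = 4.567×10^7 mm⁴
I = 4.567×10^7 mm⁴ = 4.567×10^-5 m⁴
Effective length L_e = K·L = 0.5 × 3.85 = 1.925 m
P_cr = π²EI / L_e² = π² × 10.8×10⁹ × 4.567×10^-5 / 1.925² = 1.314×10^6 N

P_cr ≈ 1310 kN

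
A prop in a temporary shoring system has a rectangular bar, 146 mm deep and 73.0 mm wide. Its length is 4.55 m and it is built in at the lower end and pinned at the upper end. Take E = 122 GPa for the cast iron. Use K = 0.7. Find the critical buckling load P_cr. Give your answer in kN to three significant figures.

Buckling occurs about the weak axis: I_min = h·b³/12 with b = 73.0 mm (the shorter side).
I_min = 146×73.0³/12 = 4.733×10^6 mm⁴
I = 4.733×10^6 mm⁴ = 4.733×10^-6 m⁴
Effective length L_e = K·L = 0.7 × 4.55 = 3.185 m
P_cr = π²EI / L_e² = π² × 122×10⁹ × 4.733×10^-6 / 3.185² = 5.618×10^5 N

P_cr ≈ 562 kN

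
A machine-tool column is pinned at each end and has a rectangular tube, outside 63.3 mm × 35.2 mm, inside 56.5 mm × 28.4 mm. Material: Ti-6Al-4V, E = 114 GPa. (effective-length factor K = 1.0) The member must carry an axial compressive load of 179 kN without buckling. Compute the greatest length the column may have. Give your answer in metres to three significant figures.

Weak-axis I_min = (h_o·b_o³ − h_i·b_i³)/12 with b_o = 35.2, b_i = 28.40 mm (shorter outer/inner sides).
I_min = (63.3×35.2³ − 56.50×28.40³)/12 = 1.222×10^5 mm⁴
I = 1.222×10^-7 m⁴
At the buckling limit P_cr = P = 1.790×10^5 N
From P_cr = π²EI/(K·L)²:  L = (1/K)·√(π²EI/P_cr) = (1/1)·√(π²×1.14×10^11×1.222×10^-7/1.790×10^5)
L = 0.876 m

L_max ≈ 0.876 m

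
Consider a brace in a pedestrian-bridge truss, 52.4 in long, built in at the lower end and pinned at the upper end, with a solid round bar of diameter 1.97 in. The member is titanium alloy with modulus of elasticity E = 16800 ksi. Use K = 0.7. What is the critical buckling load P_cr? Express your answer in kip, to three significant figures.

I = πd⁴/64 = π×1.97⁴/64 = 0.7393 in⁴
Effective length L_e = K·L = 0.7 × 52.4 = 36.68 in
P_cr = π²EI / L_e² = π² × 16800×10³ × 0.7393 / 36.68² = 9.111×10^4 lb

P_cr ≈ 91.1 kip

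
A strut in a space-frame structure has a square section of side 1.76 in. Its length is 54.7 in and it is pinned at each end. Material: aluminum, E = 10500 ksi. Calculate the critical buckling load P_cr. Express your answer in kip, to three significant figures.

P_cr ≈ 27.7 kip

I = a⁴/12 = 1.76⁴/12 = 0.7996 in⁴
Effective length L_e = K·L = 1 × 54.7 = 54.70 in
P_cr = π²EI / L_e² = π² × 10500×10³ × 0.7996 / 54.70² = 2.769×10^4 lb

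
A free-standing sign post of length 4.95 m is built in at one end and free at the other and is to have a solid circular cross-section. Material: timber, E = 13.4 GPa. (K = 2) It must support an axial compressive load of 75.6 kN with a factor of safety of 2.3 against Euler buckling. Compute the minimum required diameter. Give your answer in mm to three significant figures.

d ≈ 226 mm

Required P_cr = n·P = 2.3 × 75.6 = 173.9 kN
L_e = K·L = 2 × 4.95 = 9.900 m
Required I = P_cr·L_e²/(π²E) = 1.739×10^5 × 9.900² / (π² × 1.34×10^10) = 1.289×10^-4 m⁴
I_req = 1.289×10^8 mm⁴
Solid circle: I = πd⁴/64  ⇒  d = (64I/π)^(1/4) = (64×1.289×10^8/π)^(1/4) = 226 mm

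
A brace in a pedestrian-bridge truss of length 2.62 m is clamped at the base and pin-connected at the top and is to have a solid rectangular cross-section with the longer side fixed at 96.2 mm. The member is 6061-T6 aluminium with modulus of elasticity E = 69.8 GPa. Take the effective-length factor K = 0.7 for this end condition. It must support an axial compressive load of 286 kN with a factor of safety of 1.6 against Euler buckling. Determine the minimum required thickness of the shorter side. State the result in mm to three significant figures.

b ≈ 65.3 mm

Required P_cr = n·P = 1.6 × 286 = 457.6 kN
L_e = K·L = 0.7 × 2.62 = 1.834 m
Required I = P_cr·L_e²/(π²E) = 4.576×10^5 × 1.834² / (π² × 6.98×10^10) = 2.234×10^-6 m⁴
I_req = 2.234×10^6 mm⁴
Rectangle, weak axis: I_min = h·b³/12 with h = 96.2 mm fixed  ⇒  b = (12I/h)^(1/3) = 65.3 mm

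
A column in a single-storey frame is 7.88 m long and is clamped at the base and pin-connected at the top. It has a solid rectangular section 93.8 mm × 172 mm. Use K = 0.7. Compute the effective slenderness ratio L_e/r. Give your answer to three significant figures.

Buckling occurs about the weak axis: I_min = h·b³/12 with b = 93.8 mm (the shorter side).
I_min = 172×93.8³/12 = 1.183×10^7 mm⁴
A = 1.613×10^4 mm²;  r_min = √(I/A) = √(1.183×10^7/1.613×10^4) = 27.08 mm
L_e = K·L = 0.7 × 7.88 m = 5.516 m = 5516.0 mm
λ = L_e / r_min = 5516.0 / 27.08 = 204

λ ≈ 204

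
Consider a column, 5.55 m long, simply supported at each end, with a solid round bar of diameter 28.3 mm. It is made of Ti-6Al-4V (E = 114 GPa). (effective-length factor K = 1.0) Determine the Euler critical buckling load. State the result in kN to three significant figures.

P_cr ≈ 1.15 kN

I = πd⁴/64 = π×28.3⁴/64 = 3.149×10^4 mm⁴
I = 3.149×10^4 mm⁴ = 3.149×10^-8 m⁴
Effective length L_e = K·L = 1 × 5.55 = 5.550 m
P_cr = π²EI / L_e² = π² × 114×10⁹ × 3.149×10^-8 / 5.550² = 1.150×10^3 N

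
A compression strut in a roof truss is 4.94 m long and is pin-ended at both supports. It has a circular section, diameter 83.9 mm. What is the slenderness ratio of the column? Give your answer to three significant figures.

λ ≈ 236

For a solid circle r = d/4 = 83.9/4 = 20.98 mm
L_e = K·L = 1 × 4.94 m = 4.940 m = 4940.0 mm
λ = L_e / r_min = 4940.0 / 20.98 = 236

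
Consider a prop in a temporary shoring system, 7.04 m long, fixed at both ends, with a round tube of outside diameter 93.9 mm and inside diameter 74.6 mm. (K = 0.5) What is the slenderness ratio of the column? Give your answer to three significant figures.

λ ≈ 117

d_o = 93.9 mm, d_i = 74.6 mm
I = π(d_o⁴ − d_i⁴)/64 = π(93.9⁴ − 74.60⁴)/64 = 2.296×10^6 mm⁴
A = 2.554×10^3 mm²;  r_min = √(I/A) = √(2.296×10^6/2.554×10^3) = 29.98 mm
L_e = K·L = 0.5 × 7.04 m = 3.520 m = 3520.0 mm
λ = L_e / r_min = 3520.0 / 29.98 = 117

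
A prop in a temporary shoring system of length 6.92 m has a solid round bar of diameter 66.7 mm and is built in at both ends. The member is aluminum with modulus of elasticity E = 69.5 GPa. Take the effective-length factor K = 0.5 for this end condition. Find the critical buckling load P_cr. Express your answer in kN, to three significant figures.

P_cr ≈ 55.7 kN

I = πd⁴/64 = π×66.7⁴/64 = 9.716×10^5 mm⁴
I = 9.716×10^5 mm⁴ = 9.716×10^-7 m⁴
Effective length L_e = K·L = 0.5 × 6.92 = 3.460 m
P_cr = π²EI / L_e² = π² × 69.5×10⁹ × 9.716×10^-7 / 3.460² = 5.567×10^4 N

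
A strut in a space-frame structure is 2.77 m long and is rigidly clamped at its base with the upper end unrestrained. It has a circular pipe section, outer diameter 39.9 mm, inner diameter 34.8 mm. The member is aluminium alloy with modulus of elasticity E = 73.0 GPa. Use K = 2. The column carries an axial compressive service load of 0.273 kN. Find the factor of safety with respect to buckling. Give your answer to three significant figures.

n ≈ 4.51

d_o = 39.9 mm, d_i = 34.8 mm
I = π(d_o⁴ − d_i⁴)/64 = π(39.9⁴ − 34.80⁴)/64 = 5.242×10^4 mm⁴
I = 5.242×10^4 mm⁴ = 5.242×10^-8 m⁴
Effective length L_e = K·L = 2 × 2.77 = 5.540 m
P_cr = π²EI / L_e² = π² × 73.0×10⁹ × 5.242×10^-8 / 5.540² = 1.231×10^3 N
Factor of safety n = P_cr / P = 1.2305 / 0.273 = 4.51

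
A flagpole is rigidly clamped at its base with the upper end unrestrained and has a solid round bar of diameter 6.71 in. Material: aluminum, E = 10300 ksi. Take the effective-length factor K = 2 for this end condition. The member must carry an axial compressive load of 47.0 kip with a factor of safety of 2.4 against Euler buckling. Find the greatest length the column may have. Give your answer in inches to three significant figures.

L_max ≈ 150 in

I = πd⁴/64 = π×6.71⁴/64 = 99.51 in⁴
Required critical load P_cr = n·P = 2.4 × 47.0 = 112.8 kip = 1.128×10^5 lb
From P_cr = π²EI/(K·L)²:  L = (1/K)·√(π²EI/P_cr) = (1/2)·√(π²×1.03×10^7×99.51/1.128×10^5)
L = 150 in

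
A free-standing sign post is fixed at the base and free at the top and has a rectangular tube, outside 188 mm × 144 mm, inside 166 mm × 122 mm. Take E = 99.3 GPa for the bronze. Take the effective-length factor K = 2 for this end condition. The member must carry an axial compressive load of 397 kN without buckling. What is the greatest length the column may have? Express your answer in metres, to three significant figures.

Weak-axis I_min = (h_o·b_o³ − h_i·b_i³)/12 with b_o = 144, b_i = 122.0 mm (shorter outer/inner sides).
I_min = (188×144³ − 166.0×122.0³)/12 = 2.166×10^7 mm⁴
I = 2.166×10^-5 m⁴
At the buckling limit P_cr = P = 3.970×10^5 N
From P_cr = π²EI/(K·L)²:  L = (1/K)·√(π²EI/P_cr) = (1/2)·√(π²×9.93×10^10×2.166×10^-5/3.970×10^5)
L = 3.66 m

L_max ≈ 3.66 m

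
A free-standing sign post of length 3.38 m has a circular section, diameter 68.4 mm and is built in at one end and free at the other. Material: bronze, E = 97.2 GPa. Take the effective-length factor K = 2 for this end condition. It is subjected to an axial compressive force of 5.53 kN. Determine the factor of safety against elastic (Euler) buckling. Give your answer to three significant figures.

I = πd⁴/64 = π×68.4⁴/64 = 1.074×10^6 mm⁴
I = 1.074×10^6 mm⁴ = 1.074×10^-6 m⁴
Effective length L_e = K·L = 2 × 3.38 = 6.760 m
P_cr = π²EI / L_e² = π² × 97.2×10⁹ × 1.074×10^-6 / 6.760² = 2.256×10^4 N
Factor of safety n = P_cr / P = 22.556 / 5.53 = 4.08

n ≈ 4.08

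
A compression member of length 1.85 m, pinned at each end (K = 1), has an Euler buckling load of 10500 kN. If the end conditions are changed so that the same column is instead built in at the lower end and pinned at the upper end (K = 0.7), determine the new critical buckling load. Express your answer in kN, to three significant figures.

P_cr ≈ 21400 kN

P_cr ∝ 1/K², so P_cr,new = P_cr,old × (K_old/K_new)² = 10500 × (1/0.7)²
= 10500 × 2.041 = 21400 kN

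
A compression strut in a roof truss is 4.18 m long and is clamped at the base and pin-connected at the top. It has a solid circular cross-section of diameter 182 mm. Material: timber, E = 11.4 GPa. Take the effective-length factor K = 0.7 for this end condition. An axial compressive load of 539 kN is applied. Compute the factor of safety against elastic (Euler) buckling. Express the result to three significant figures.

n ≈ 1.31

I = πd⁴/64 = π×182⁴/64 = 5.386×10^7 mm⁴
I = 5.386×10^7 mm⁴ = 5.386×10^-5 m⁴
Effective length L_e = K·L = 0.7 × 4.18 = 2.926 m
P_cr = π²EI / L_e² = π² × 11.4×10⁹ × 5.386×10^-5 / 2.926² = 7.078×10^5 N
Factor of safety n = P_cr / P = 707.80 / 539 = 1.31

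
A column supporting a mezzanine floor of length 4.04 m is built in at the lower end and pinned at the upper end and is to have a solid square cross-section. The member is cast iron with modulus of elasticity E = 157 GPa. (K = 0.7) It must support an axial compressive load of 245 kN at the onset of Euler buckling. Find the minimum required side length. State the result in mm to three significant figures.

a ≈ 62.4 mm

L_e = K·L = 0.7 × 4.04 = 2.828 m
Required I = P_cr·L_e²/(π²E) = 2.450×10^5 × 2.828² / (π² × 1.57×10^11) = 1.265×10^-6 m⁴
I_req = 1.265×10^6 mm⁴
Solid square: I = a⁴/12  ⇒  a = (12I)^(1/4) = (12×1.265×10^6)^(1/4) = 62.4 mm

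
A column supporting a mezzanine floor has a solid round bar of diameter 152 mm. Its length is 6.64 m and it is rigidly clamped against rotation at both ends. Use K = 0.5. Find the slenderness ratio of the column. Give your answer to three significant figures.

λ ≈ 87.4

I = πd⁴/64 = π×152⁴/64 = 2.620×10^7 mm⁴
A = 1.815×10^4 mm²;  r_min = √(I/A) = √(2.620×10^7/1.815×10^4) = 38.00 mm
L_e = K·L = 0.5 × 6.64 m = 3.320 m = 3320.0 mm
λ = L_e / r_min = 3320.0 / 38.00 = 87.4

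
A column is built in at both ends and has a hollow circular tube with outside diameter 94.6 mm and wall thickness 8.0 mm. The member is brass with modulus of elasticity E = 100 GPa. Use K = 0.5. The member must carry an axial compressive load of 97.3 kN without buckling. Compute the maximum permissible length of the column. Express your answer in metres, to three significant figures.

L_max ≈ 9.14 m

Inner diameter d_i = 94.6 − 2×8.0 = 78.60 mm
I = π(d_o⁴ − d_i⁴)/64 = π(94.6⁴ − 78.60⁴)/64 = 2.058×10^6 mm⁴
I = 2.058×10^-6 m⁴
At the buckling limit P_cr = P = 9.730×10^4 N
From P_cr = π²EI/(K·L)²:  L = (1/K)·√(π²EI/P_cr) = (1/0.5)·√(π²×1.00×10^11×2.058×10^-6/9.730×10^4)
L = 9.14 m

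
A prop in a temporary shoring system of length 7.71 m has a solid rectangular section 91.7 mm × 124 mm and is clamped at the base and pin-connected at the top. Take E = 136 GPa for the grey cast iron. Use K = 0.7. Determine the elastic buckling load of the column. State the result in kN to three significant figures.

P_cr ≈ 367 kN

Buckling occurs about the weak axis: I_min = h·b³/12 with b = 91.7 mm (the shorter side).
I_min = 124×91.7³/12 = 7.968×10^6 mm⁴
I = 7.968×10^6 mm⁴ = 7.968×10^-6 m⁴
Effective length L_e = K·L = 0.7 × 7.71 = 5.397 m
P_cr = π²EI / L_e² = π² × 136×10⁹ × 7.968×10^-6 / 5.397² = 3.672×10^5 N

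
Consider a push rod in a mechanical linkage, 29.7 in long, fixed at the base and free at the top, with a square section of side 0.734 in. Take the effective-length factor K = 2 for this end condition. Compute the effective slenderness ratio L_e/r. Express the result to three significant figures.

I = a⁴/12 = 0.734⁴/12 = 2.419×10^-2 in⁴
A = 0.5388 in²;  r_min = √(I/A) = √(2.419×10^-2/0.5388) = 0.2119 in
L_e = K·L = 2 × 29.7 = 59.40 in
λ = L_e / r_min = 59.400 / 0.2119 = 280

λ ≈ 280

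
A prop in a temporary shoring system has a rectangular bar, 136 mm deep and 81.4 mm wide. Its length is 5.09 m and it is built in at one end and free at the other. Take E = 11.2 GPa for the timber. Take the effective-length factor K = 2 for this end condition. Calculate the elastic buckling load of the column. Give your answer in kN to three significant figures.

Buckling occurs about the weak axis: I_min = h·b³/12 with b = 81.4 mm (the shorter side).
I_min = 136×81.4³/12 = 6.113×10^6 mm⁴
I = 6.113×10^6 mm⁴ = 6.113×10^-6 m⁴
Effective length L_e = K·L = 2 × 5.09 = 10.18 m
P_cr = π²EI / L_e² = π² × 11.2×10⁹ × 6.113×10^-6 / 10.18² = 6.520×10^3 N

P_cr ≈ 6.52 kN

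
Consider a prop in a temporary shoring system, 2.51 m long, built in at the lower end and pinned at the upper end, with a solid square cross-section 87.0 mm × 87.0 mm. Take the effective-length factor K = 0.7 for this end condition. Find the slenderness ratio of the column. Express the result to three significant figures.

I = a⁴/12 = 87.0⁴/12 = 4.774×10^6 mm⁴
A = 7.569×10^3 mm²;  r_min = √(I/A) = √(4.774×10^6/7.569×10^3) = 25.11 mm
L_e = K·L = 0.7 × 2.51 m = 1.757 m = 1757.0 mm
λ = L_e / r_min = 1757.0 / 25.11 = 70.0

λ ≈ 70.0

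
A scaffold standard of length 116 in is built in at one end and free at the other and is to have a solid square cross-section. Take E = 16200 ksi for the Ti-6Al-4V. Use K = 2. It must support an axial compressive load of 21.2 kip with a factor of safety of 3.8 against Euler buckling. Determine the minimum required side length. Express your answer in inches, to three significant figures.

Required P_cr = n·P = 3.8 × 21.2 = 80.56 kip
L_e = K·L = 2 × 116 = 232.0 in
Required I = P_cr·L_e²/(π²E) = 8.056×10^4 × 232.0² / (π² × 1.62×10^7) = 27.12 in⁴
Solid square: I = a⁴/12  ⇒  a = (12I)^(1/4) = (12×27.12)^(1/4) = 4.25 in

a ≈ 4.25 in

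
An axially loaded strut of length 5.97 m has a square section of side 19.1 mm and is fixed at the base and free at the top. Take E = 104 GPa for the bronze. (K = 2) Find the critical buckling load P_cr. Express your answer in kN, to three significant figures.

I = a⁴/12 = 19.1⁴/12 = 1.109×10^4 mm⁴
I = 1.109×10^4 mm⁴ = 1.109×10^-8 m⁴
Effective length L_e = K·L = 2 × 5.97 = 11.94 m
P_cr = π²EI / L_e² = π² × 104×10⁹ × 1.109×10^-8 / 11.94² = 79.85 N

P_cr ≈ 0.0799 kN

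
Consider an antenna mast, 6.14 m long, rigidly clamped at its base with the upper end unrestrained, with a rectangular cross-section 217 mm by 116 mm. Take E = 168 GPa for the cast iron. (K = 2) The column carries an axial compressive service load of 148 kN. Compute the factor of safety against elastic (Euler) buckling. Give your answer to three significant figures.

n ≈ 2.10

Buckling occurs about the weak axis: I_min = h·b³/12 with b = 116 mm (the shorter side).
I_min = 217×116³/12 = 2.823×10^7 mm⁴
I = 2.823×10^7 mm⁴ = 2.823×10^-5 m⁴
Effective length L_e = K·L = 2 × 6.14 = 12.28 m
P_cr = π²EI / L_e² = π² × 168×10⁹ × 2.823×10^-5 / 12.28² = 3.104×10^5 N
Factor of safety n = P_cr / P = 310.36 / 148 = 2.10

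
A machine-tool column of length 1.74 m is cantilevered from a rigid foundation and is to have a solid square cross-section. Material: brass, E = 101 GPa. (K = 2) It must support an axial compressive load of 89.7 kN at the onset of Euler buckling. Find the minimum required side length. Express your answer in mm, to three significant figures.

a ≈ 60.1 mm

L_e = K·L = 2 × 1.74 = 3.480 m
Required I = P_cr·L_e²/(π²E) = 8.970×10^4 × 3.480² / (π² × 1.01×10^11) = 1.090×10^-6 m⁴
I_req = 1.090×10^6 mm⁴
Solid square: I = a⁴/12  ⇒  a = (12I)^(1/4) = (12×1.090×10^6)^(1/4) = 60.1 mm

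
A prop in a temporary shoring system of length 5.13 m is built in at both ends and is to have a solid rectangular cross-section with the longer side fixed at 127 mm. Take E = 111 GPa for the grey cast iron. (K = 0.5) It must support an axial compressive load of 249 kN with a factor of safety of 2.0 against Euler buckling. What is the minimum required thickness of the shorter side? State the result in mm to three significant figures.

Required P_cr = n·P = 2.0 × 249 = 498.0 kN
L_e = K·L = 0.5 × 5.13 = 2.565 m
Required I = P_cr·L_e²/(π²E) = 4.980×10^5 × 2.565² / (π² × 1.11×10^11) = 2.991×10^-6 m⁴
I_req = 2.991×10^6 mm⁴
Rectangle, weak axis: I_min = h·b³/12 with h = 127 mm fixed  ⇒  b = (12I/h)^(1/3) = 65.6 mm

b ≈ 65.6 mm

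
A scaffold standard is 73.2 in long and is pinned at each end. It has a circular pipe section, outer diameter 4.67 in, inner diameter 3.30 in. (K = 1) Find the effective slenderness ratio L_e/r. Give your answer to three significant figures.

d_o = 4.67 in, d_i = 3.30 in
I = π(d_o⁴ − d_i⁴)/64 = π(4.67⁴ − 3.300⁴)/64 = 17.53 in⁴
A = 8.576 in²;  r_min = √(I/A) = √(17.53/8.576) = 1.430 in
L_e = K·L = 1 × 73.2 = 73.20 in
λ = L_e / r_min = 73.200 / 1.430 = 51.2

λ ≈ 51.2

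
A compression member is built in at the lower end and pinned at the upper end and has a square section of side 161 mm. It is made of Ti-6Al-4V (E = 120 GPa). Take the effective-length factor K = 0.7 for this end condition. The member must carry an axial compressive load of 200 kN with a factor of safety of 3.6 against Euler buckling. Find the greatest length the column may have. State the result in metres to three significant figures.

I = a⁴/12 = 161⁴/12 = 5.599×10^7 mm⁴
I = 5.599×10^-5 m⁴
Required critical load P_cr = n·P = 3.6 × 200 = 720.0 kN = 7.200×10^5 N
From P_cr = π²EI/(K·L)²:  L = (1/K)·√(π²EI/P_cr) = (1/0.7)·√(π²×1.20×10^11×5.599×10^-5/7.200×10^5)
L = 13.7 m

L_max ≈ 13.7 m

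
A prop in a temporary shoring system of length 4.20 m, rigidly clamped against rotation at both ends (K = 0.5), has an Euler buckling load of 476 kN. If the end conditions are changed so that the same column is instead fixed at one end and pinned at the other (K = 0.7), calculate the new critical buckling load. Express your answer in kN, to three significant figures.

P_cr ∝ 1/K², so P_cr,new = P_cr,old × (K_old/K_new)² = 476 × (0.5/0.7)²
= 476 × 0.5102 = 243 kN

P_cr ≈ 243 kN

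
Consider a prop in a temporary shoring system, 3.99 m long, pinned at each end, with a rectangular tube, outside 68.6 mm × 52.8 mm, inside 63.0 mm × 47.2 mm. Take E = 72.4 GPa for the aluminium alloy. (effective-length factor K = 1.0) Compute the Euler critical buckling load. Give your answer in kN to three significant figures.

Weak-axis I_min = (h_o·b_o³ − h_i·b_i³)/12 with b_o = 52.8, b_i = 47.20 mm (shorter outer/inner sides).
I_min = (68.6×52.8³ − 63.00×47.20³)/12 = 2.894×10^5 mm⁴
I = 2.894×10^5 mm⁴ = 2.894×10^-7 m⁴
Effective length L_e = K·L = 1 × 3.99 = 3.990 m
P_cr = π²EI / L_e² = π² × 72.4×10⁹ × 2.894×10^-7 / 3.990² = 1.299×10^4 N

P_cr ≈ 13.0 kN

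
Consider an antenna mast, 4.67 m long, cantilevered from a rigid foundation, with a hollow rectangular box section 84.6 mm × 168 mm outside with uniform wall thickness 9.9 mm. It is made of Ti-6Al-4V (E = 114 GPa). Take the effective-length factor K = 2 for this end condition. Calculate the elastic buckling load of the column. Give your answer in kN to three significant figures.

P_cr ≈ 66.0 kN

Inner dimensions: h_i = 168 − 2×9.9 = 148.2 mm, b_i = 84.6 − 2×9.9 = 64.80 mm
Weak-axis I_min = (h_o·b_o³ − h_i·b_i³)/12 with b_o = 84.6, b_i = 64.80 mm (shorter outer/inner sides).
I_min = (168×84.6³ − 148.2×64.80³)/12 = 5.117×10^6 mm⁴
I = 5.117×10^6 mm⁴ = 5.117×10^-6 m⁴
Effective length L_e = K·L = 2 × 4.67 = 9.340 m
P_cr = π²EI / L_e² = π² × 114×10⁹ × 5.117×10^-6 / 9.340² = 6.599×10^4 N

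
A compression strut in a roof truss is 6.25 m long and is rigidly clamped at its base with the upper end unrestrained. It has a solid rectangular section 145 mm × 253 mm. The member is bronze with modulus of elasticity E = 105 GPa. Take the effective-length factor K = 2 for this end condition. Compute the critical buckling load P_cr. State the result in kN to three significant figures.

Buckling occurs about the weak axis: I_min = h·b³/12 with b = 145 mm (the shorter side).
I_min = 253×145³/12 = 6.428×10^7 mm⁴
I = 6.428×10^7 mm⁴ = 6.428×10^-5 m⁴
Effective length L_e = K·L = 2 × 6.25 = 12.50 m
P_cr = π²EI / L_e² = π² × 105×10⁹ × 6.428×10^-5 / 12.50² = 4.263×10^5 N

P_cr ≈ 426 kN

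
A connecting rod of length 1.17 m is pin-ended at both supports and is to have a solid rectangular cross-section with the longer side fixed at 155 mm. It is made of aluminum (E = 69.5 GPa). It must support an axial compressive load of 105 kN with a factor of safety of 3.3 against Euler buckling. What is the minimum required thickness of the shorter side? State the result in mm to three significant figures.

Required P_cr = n·P = 3.3 × 105 = 346.5 kN
L_e = K·L = 1 × 1.17 = 1.170 m
Required I = P_cr·L_e²/(π²E) = 3.465×10^5 × 1.170² / (π² × 6.95×10^10) = 6.915×10^-7 m⁴
I_req = 6.915×10^5 mm⁴
Rectangle, weak axis: I_min = h·b³/12 with h = 155 mm fixed  ⇒  b = (12I/h)^(1/3) = 37.7 mm

b ≈ 37.7 mm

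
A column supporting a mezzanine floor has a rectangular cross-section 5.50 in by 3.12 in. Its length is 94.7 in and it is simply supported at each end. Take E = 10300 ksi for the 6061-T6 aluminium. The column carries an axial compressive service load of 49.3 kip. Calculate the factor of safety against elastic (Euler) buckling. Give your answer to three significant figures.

Buckling occurs about the weak axis: I_min = h·b³/12 with b = 3.12 in (the shorter side).
I_min = 5.50×3.12³/12 = 13.92 in⁴
Effective length L_e = K·L = 1 × 94.7 = 94.70 in
P_cr = π²EI / L_e² = π² × 10300×10³ × 13.92 / 94.70² = 1.578×10^5 lb
Factor of safety n = P_cr / P = 157.79 / 49.3 = 3.20

n ≈ 3.20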